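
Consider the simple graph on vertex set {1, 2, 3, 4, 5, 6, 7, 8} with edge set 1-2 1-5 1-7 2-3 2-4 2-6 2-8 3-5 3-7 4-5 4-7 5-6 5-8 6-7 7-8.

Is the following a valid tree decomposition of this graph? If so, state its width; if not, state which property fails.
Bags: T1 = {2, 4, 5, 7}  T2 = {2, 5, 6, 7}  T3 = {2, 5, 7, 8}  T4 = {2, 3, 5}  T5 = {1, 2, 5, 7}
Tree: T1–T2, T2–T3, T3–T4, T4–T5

No — edge (7,3) lies in no bag.

A tree decomposition must satisfy three properties: every vertex lies in some bag; for every edge, both endpoints lie together in some bag; and for every vertex, the bags containing it form a connected subtree. Here edge (7,3) lies in no bag, so the decomposition is invalid.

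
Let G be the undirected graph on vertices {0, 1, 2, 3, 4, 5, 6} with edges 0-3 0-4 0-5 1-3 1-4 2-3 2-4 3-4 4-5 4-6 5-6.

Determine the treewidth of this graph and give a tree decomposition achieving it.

Treewidth 2.
One such decomposition:
Bags: B1 = {0, 3, 4}  B2 = {0, 4, 5}  B3 = {4, 5, 6}  B4 = {1, 3, 4}  B5 = {2, 3, 4}
Tree: B1–B2, B2–B3, B1–B4, B1–B5

Every bag has size at most 3, so the width is 3 − 1 = 2 and tw(G) ≤ 2. Conversely, {0, 3, 4} is a clique of size 3, and the vertices of any clique must share a bag in every tree decomposition; so some bag has ≥ 3 vertices and tw(G) ≥ 2. Combining the bounds, tw(G) = 2.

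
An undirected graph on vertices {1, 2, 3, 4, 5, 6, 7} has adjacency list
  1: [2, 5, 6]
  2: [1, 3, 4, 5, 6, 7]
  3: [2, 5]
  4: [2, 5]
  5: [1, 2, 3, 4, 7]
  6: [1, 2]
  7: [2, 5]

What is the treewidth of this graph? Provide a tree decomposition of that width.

The largest bag has 3 vertices, giving width 2; this decomposition certifies tw(G) ≤ 2. For the lower bound, the 3 vertices {1, 2, 5} are pairwise adjacent, and any tree decomposition puts a clique entirely inside one bag — forcing width ≥ 2. The upper and lower bounds meet at 2, so that is the treewidth.

Treewidth 2.
Bags: B1 = {2, 4, 5}  B2 = {1, 2, 5}  B3 = {2, 3, 5}  B4 = {2, 5, 7}  B5 = {1, 2, 6}
Tree: B1–B2, B1–B3, B1–B4, B2–B5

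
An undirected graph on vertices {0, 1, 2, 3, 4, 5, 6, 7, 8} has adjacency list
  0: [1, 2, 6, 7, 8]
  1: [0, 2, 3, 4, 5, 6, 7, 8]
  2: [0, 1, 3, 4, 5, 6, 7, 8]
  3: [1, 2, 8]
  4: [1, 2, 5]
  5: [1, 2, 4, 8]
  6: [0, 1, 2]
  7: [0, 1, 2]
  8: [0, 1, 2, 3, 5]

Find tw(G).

A width-3 tree decomposition is:
Bags: B1 = {0, 1, 2, 8}  B2 = {1, 2, 5, 8}  B3 = {1, 2, 3, 8}  B4 = {0, 1, 2, 6}  B5 = {1, 2, 4, 5}  B6 = {0, 1, 2, 7}
Tree: B1–B2, B1–B3, B1–B4, B2–B5, B4–B6
Every bag has size at most 4, so the width is 4 − 1 = 3 and tw(G) ≤ 3. On the other hand G contains the 4-clique {0, 1, 2, 8}. A clique must lie in a single bag of any decomposition, so no decomposition can have width below 3. Combining the bounds, tw(G) = 3.

3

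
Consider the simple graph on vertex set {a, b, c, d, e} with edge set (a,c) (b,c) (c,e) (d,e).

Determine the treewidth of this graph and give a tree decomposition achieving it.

Treewidth 1.
Bags: B1 = {a, c}  B2 = {b, c}  B3 = {c, e}  B4 = {d, e}
Tree: B1–B2, B2–B3, B3–B4

Every bag has size at most 2, so the width is 2 − 1 = 1 and tw(G) ≤ 1. Since G has at least one edge (e.g. a–c), it is not an edgeless graph, so tw(G) ≥ 1. Combining the bounds, tw(G) = 1.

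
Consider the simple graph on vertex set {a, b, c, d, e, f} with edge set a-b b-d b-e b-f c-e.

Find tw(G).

A width-1 tree decomposition is:
Bags: B1 = {b, d}  B2 = {b, f}  B3 = {b, e}  B4 = {a, b}  B5 = {c, e}
Tree: B1–B2, B2–B3, B2–B4, B3–B5
The largest bag has 2 vertices, giving width 1; this decomposition certifies tw(G) ≤ 1. Any graph with an edge has treewidth ≥ 1, and G has the edge d–b. Combining the bounds, tw(G) = 1.

1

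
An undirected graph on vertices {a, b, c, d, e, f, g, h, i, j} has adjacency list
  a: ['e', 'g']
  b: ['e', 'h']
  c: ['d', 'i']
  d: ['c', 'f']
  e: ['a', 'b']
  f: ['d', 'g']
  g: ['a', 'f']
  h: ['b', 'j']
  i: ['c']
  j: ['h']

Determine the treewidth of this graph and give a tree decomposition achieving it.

Every bag has size at most 2, so the width is 2 − 1 = 1 and tw(G) ≤ 1. Any graph with an edge has treewidth ≥ 1, and G has the edge i–c. Hence tw(G) = 1 exactly.

Treewidth 1.
One optimal decomposition is:
Bags: B1 = {c, i}  B2 = {c, d}  B3 = {d, f}  B4 = {f, g}  B5 = {a, g}  B6 = {a, e}  B7 = {b, e}  B8 = {b, h}  B9 = {h, j}
Tree: B1–B2, B2–B3, B3–B4, B4–B5, B5–B6, B6–B7, B7–B8, B8–B9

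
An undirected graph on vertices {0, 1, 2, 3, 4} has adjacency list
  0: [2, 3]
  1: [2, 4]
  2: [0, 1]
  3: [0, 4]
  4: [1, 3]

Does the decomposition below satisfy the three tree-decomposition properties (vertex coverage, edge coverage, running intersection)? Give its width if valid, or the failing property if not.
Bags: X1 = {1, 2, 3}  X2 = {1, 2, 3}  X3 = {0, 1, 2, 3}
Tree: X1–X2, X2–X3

No — vertex 4 appears in no bag.

A tree decomposition must satisfy three properties: every vertex lies in some bag; for every edge, both endpoints lie together in some bag; and for every vertex, the bags containing it form a connected subtree. Here vertex 4 appears in no bag, so the decomposition is invalid.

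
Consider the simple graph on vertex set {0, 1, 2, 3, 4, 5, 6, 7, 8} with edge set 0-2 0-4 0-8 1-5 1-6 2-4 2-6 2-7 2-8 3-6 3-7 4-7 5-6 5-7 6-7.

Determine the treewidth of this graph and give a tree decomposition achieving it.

Each bag holds 3 vertices, so the decomposition has width 2, which upper-bounds the treewidth. For the lower bound, the 3 vertices {1, 5, 6} are pairwise adjacent, and any tree decomposition puts a clique entirely inside one bag — forcing width ≥ 2. Therefore the treewidth is 2.

Treewidth 2.
Bags: B1 = {3, 6, 7}  B2 = {2, 6, 7}  B3 = {5, 6, 7}  B4 = {1, 5, 6}  B5 = {2, 4, 7}  B6 = {0, 2, 4}  B7 = {0, 2, 8}
Tree: B1–B2, B2–B3, B3–B4, B2–B5, B5–B6, B6–B7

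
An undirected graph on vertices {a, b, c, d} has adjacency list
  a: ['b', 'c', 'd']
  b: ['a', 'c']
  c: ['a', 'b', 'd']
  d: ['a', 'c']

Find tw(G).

2

A width-2 tree decomposition is:
Bags: B1 = {a, b, c}  B2 = {a, c, d}
Tree: B1–B2
Every bag has size at most 3, so the width is 3 − 1 = 2 and tw(G) ≤ 2. On the other hand G contains the 3-clique {a, c, d}. A clique must lie in a single bag of any decomposition, so no decomposition can have width below 2. The upper and lower bounds meet at 2, so that is the treewidth.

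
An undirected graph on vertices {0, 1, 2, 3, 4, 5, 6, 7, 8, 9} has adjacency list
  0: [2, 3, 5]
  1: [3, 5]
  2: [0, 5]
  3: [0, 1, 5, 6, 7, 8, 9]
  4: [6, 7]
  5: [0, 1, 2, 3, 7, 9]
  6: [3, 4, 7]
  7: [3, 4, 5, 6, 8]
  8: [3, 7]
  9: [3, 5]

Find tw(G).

A width-2 tree decomposition is:
Bags: B1 = {3, 5, 7}  B2 = {3, 6, 7}  B3 = {0, 3, 5}  B4 = {0, 2, 5}  B5 = {3, 5, 9}  B6 = {3, 7, 8}  B7 = {4, 6, 7}  B8 = {1, 3, 5}
Tree: B1–B2, B1–B3, B3–B4, B3–B5, B2–B6, B2–B7, B3–B8
Every bag has size at most 3, so the width is 3 − 1 = 2 and tw(G) ≤ 2. Conversely, {0, 2, 5} is a clique of size 3, and the vertices of any clique must share a bag in every tree decomposition; so some bag has ≥ 3 vertices and tw(G) ≥ 2. The upper and lower bounds meet at 2, so that is the treewidth.

2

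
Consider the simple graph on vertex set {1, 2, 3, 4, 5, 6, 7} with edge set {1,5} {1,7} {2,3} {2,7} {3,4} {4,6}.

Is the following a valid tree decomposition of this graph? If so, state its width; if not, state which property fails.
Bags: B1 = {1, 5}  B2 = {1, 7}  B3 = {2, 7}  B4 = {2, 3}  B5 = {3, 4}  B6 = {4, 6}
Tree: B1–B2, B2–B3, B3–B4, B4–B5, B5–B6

Every vertex of G appears in some bag (union = {1, 2, 3, 4, 5, 6, 7}); every edge is covered by a bag; and for each vertex v the set of bags containing v is connected in the bag tree. The decomposition is therefore valid. The largest bag has 2 vertices, so the width is 1.

Yes; width 1.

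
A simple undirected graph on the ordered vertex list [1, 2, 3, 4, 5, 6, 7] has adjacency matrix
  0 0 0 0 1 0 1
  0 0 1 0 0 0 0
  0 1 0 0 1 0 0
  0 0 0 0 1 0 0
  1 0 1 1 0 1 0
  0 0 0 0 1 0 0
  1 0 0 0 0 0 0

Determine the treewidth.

1

A width-1 tree decomposition is:
Bags: B1 = {1, 5}  B2 = {3, 5}  B3 = {2, 3}  B4 = {5, 6}  B5 = {4, 5}  B6 = {1, 7}
Tree: B1–B2, B2–B3, B1–B4, B2–B5, B1–B6
Each bag holds 2 vertices, so the decomposition has width 1, which upper-bounds the treewidth. Since G has at least one edge (e.g. 1–5), it is not an edgeless graph, so tw(G) ≥ 1. Therefore the treewidth is 1.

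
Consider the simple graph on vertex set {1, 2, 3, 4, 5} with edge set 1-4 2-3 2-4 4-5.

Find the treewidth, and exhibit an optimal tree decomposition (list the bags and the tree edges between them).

The largest bag has 2 vertices, giving width 1; this decomposition certifies tw(G) ≤ 1. Any graph with an edge has treewidth ≥ 1, and G has the edge 4–1. Therefore the treewidth is 1.

Treewidth 1.
One optimal decomposition is:
Bags: B1 = {1, 4}  B2 = {2, 4}  B3 = {2, 3}  B4 = {4, 5}
Tree: B1–B2, B2–B3, B2–B4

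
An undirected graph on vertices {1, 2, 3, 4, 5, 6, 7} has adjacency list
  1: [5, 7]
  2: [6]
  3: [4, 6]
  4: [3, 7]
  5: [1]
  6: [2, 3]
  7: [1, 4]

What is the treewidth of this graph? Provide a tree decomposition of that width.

Each bag holds 2 vertices, so the decomposition has width 1, which upper-bounds the treewidth. G has an edge, so its treewidth is at least 1. The upper and lower bounds meet at 1, so that is the treewidth.

Treewidth 1.
One optimal decomposition is:
Bags: B1 = {2, 6}  B2 = {3, 6}  B3 = {3, 4}  B4 = {4, 7}  B5 = {1, 7}  B6 = {1, 5}
Tree: B1–B2, B2–B3, B3–B4, B4–B5, B5–B6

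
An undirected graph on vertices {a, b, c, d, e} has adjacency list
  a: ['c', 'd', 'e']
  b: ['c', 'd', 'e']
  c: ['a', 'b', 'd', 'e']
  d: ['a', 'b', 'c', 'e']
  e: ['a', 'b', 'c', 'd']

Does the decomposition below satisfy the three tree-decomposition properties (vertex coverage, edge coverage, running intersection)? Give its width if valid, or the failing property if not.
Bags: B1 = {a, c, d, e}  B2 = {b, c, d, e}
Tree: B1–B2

Checking the three conditions: (i) the bags cover all of {a, b, c, d, e}; (ii) for each edge, some bag contains both endpoints; (iii) the bags containing any fixed vertex form a subtree. All hold, so the decomposition is valid with width 4 − 1 = 3.

Yes; width 3.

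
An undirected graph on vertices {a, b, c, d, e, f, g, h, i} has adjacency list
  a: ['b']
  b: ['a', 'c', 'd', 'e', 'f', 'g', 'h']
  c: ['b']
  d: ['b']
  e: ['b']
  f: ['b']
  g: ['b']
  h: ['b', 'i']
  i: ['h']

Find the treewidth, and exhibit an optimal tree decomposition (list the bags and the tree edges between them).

Treewidth 1.
One such decomposition:
Bags: B1 = {b, h}  B2 = {b, f}  B3 = {h, i}  B4 = {a, b}  B5 = {b, g}  B6 = {b, c}  B7 = {b, d}  B8 = {b, e}
Tree: B1–B2, B1–B3, B1–B4, B4–B5, B1–B6, B6–B7, B2–B8

Each bag holds 2 vertices, so the decomposition has width 1, which upper-bounds the treewidth. Since G has at least one edge (e.g. h–b), it is not an edgeless graph, so tw(G) ≥ 1. Combining the bounds, tw(G) = 1.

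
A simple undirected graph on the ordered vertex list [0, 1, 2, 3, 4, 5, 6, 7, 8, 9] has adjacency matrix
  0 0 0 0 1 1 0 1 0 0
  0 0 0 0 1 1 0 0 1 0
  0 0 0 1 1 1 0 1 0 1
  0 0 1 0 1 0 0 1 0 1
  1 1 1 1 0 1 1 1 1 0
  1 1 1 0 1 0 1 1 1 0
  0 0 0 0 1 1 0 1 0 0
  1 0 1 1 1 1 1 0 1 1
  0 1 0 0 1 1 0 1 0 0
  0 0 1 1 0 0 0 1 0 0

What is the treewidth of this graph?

A width-3 tree decomposition is:
Bags: B1 = {4, 5, 7, 8}  B2 = {4, 5, 6, 7}  B3 = {2, 4, 5, 7}  B4 = {2, 3, 4, 7}  B5 = {0, 4, 5, 7}  B6 = {2, 3, 7, 9}  B7 = {1, 4, 5, 8}
Tree: B1–B2, B2–B3, B3–B4, B3–B5, B4–B6, B1–B7
Each bag holds 4 vertices, so the decomposition has width 3, which upper-bounds the treewidth. For the lower bound, the 4 vertices {2, 3, 7, 9} are pairwise adjacent, and any tree decomposition puts a clique entirely inside one bag — forcing width ≥ 3. The upper and lower bounds meet at 3, so that is the treewidth.

3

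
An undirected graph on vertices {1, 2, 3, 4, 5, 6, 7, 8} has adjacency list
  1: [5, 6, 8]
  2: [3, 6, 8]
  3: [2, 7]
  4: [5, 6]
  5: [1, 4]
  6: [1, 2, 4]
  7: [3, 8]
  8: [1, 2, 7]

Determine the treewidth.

A width-2 tree decomposition is:
Bags: B1 = {2, 3, 7}  B2 = {2, 7, 8}  B3 = {2, 6, 8}  B4 = {1, 6, 8}  B5 = {1, 4, 6}  B6 = {1, 4, 5}
Tree: B1–B2, B2–B3, B3–B4, B4–B5, B5–B6
Each bag holds 3 vertices, so the decomposition has width 2, which upper-bounds the treewidth. For the lower bound, G contains the cycle 3–7–8–2–3, so G is not a forest; only forests have treewidth ≤ 1, hence tw(G) ≥ 2. Combining the bounds, tw(G) = 2.

2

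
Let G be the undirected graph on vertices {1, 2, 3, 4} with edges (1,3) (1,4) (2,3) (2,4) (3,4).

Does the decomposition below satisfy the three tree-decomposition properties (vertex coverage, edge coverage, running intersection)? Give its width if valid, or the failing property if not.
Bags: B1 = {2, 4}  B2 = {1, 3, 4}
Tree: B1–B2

No — edge (3,2) lies in no bag.

A tree decomposition must satisfy three properties: every vertex lies in some bag; for every edge, both endpoints lie together in some bag; and for every vertex, the bags containing it form a connected subtree. Here edge (3,2) lies in no bag, so the decomposition is invalid.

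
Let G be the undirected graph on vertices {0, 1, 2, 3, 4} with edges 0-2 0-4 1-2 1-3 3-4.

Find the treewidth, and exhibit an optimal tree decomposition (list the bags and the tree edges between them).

Treewidth 2.
One optimal decomposition is:
Bags: B1 = {0, 2, 4}  B2 = {2, 3, 4}  B3 = {1, 2, 3}
Tree: B1–B2, B2–B3

The largest bag has 3 vertices, giving width 2; this decomposition certifies tw(G) ≤ 2. For the lower bound, G contains the cycle 2–0–4–3–1–2, so G is not a forest; only forests have treewidth ≤ 1, hence tw(G) ≥ 2. Combining the bounds, tw(G) = 2.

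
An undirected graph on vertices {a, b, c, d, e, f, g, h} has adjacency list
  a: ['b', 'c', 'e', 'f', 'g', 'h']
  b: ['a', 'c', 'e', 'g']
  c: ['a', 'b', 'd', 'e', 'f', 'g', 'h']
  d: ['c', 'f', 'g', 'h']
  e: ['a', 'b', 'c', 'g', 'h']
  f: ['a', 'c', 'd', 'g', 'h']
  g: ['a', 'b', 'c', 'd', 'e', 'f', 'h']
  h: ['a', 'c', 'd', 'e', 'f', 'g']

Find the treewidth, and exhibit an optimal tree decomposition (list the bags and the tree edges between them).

Treewidth 4.
One such decomposition:
Bags: B1 = {a, c, f, g, h}  B2 = {a, c, e, g, h}  B3 = {a, b, c, e, g}  B4 = {c, d, f, g, h}
Tree: B1–B2, B2–B3, B1–B4

Each bag holds 5 vertices, so the decomposition has width 4, which upper-bounds the treewidth. For the lower bound, the 5 vertices {a, c, e, g, h} are pairwise adjacent, and any tree decomposition puts a clique entirely inside one bag — forcing width ≥ 4. The upper and lower bounds meet at 4, so that is the treewidth.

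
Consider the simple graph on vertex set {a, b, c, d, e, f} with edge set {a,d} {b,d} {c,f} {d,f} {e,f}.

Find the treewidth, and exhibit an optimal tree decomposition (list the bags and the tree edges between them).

The largest bag has 2 vertices, giving width 1; this decomposition certifies tw(G) ≤ 1. Any graph with an edge has treewidth ≥ 1, and G has the edge a–d. Hence tw(G) = 1 exactly.

Treewidth 1.
One optimal decomposition is:
Bags: B1 = {a, d}  B2 = {d, f}  B3 = {c, f}  B4 = {b, d}  B5 = {e, f}
Tree: B1–B2, B2–B3, B1–B4, B3–B5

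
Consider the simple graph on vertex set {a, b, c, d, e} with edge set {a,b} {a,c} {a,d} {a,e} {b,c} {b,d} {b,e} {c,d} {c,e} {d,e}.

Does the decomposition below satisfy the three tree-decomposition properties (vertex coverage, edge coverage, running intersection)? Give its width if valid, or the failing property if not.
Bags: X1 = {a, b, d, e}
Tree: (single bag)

A tree decomposition must satisfy three properties: every vertex lies in some bag; for every edge, both endpoints lie together in some bag; and for every vertex, the bags containing it form a connected subtree. Here vertex c appears in no bag, so the decomposition is invalid.

No — vertex c appears in no bag.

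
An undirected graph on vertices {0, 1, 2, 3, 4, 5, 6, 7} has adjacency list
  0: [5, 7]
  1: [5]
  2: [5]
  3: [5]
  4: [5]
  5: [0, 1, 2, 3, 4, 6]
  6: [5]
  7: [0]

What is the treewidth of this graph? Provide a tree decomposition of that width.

Treewidth 1.
One such decomposition:
Bags: B1 = {4, 5}  B2 = {0, 5}  B3 = {5, 6}  B4 = {0, 7}  B5 = {2, 5}  B6 = {1, 5}  B7 = {3, 5}
Tree: B1–B2, B2–B3, B2–B4, B3–B5, B2–B6, B1–B7

Every bag has size at most 2, so the width is 2 − 1 = 1 and tw(G) ≤ 1. G has an edge, so its treewidth is at least 1. Therefore the treewidth is 1.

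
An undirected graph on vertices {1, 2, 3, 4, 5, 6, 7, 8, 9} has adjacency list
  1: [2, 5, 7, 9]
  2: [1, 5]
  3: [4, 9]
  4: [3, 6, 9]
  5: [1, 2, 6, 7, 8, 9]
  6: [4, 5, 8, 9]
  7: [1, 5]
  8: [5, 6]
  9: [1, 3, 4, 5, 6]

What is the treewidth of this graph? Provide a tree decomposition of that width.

Treewidth 2.
One optimal decomposition is:
Bags: B1 = {5, 6, 9}  B2 = {1, 5, 9}  B3 = {4, 6, 9}  B4 = {5, 6, 8}  B5 = {3, 4, 9}  B6 = {1, 5, 7}  B7 = {1, 2, 5}
Tree: B1–B2, B1–B3, B1–B4, B3–B5, B2–B6, B6–B7

Every bag has size at most 3, so the width is 3 − 1 = 2 and tw(G) ≤ 2. For the lower bound, the 3 vertices {3, 4, 9} are pairwise adjacent, and any tree decomposition puts a clique entirely inside one bag — forcing width ≥ 2. Therefore the treewidth is 2.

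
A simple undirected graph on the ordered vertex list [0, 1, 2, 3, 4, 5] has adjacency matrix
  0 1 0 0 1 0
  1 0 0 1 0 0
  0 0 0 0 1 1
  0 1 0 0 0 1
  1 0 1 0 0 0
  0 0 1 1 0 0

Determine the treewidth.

A width-2 tree decomposition is:
Bags: B1 = {0, 2, 4}  B2 = {0, 1, 2}  B3 = {1, 2, 3}  B4 = {2, 3, 5}
Tree: B1–B2, B2–B3, B3–B4
The largest bag has 3 vertices, giving width 2; this decomposition certifies tw(G) ≤ 2. For the lower bound, G contains the cycle 2–4–0–1–3–5–2, so G is not a forest; only forests have treewidth ≤ 1, hence tw(G) ≥ 2. Combining the bounds, tw(G) = 2.

2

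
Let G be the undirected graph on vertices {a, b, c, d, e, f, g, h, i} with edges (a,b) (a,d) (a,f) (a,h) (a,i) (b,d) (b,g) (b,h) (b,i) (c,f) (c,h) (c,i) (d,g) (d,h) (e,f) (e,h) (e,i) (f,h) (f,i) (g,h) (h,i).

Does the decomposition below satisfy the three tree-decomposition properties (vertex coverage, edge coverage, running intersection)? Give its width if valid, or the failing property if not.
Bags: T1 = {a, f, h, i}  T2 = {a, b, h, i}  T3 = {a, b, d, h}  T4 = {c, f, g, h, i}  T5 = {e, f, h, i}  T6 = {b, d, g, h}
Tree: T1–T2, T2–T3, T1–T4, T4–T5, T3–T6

No — bags containing vertex g are not connected in the tree.

A tree decomposition must satisfy three properties: every vertex lies in some bag; for every edge, both endpoints lie together in some bag; and for every vertex, the bags containing it form a connected subtree. Here bags containing vertex g are not connected in the tree, so the decomposition is invalid.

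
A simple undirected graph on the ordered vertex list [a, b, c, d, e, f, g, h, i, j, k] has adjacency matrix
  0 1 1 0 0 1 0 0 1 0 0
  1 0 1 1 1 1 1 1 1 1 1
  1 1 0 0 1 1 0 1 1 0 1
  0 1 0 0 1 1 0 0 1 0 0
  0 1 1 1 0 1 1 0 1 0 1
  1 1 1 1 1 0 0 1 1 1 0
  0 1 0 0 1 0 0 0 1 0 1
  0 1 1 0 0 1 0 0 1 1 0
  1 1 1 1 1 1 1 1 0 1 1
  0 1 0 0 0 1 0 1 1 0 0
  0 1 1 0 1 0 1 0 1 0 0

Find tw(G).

A width-4 tree decomposition is:
Bags: B1 = {b, c, e, f, i}  B2 = {b, c, f, h, i}  B3 = {b, c, e, i, k}  B4 = {a, b, c, f, i}  B5 = {b, d, e, f, i}  B6 = {b, f, h, i, j}  B7 = {b, e, g, i, k}
Tree: B1–B2, B1–B3, B2–B4, B1–B5, B2–B6, B3–B7
The largest bag has 5 vertices, giving width 4; this decomposition certifies tw(G) ≤ 4. For the lower bound, the 5 vertices {b, e, g, i, k} are pairwise adjacent, and any tree decomposition puts a clique entirely inside one bag — forcing width ≥ 4. The upper and lower bounds meet at 4, so that is the treewidth.

4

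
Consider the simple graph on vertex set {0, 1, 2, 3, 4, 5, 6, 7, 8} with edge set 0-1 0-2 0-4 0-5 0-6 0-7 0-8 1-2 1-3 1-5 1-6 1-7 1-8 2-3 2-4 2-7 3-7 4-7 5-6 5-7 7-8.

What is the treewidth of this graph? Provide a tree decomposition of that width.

Treewidth 3.
One such decomposition:
Bags: B1 = {0, 2, 4, 7}  B2 = {0, 1, 2, 7}  B3 = {0, 1, 5, 7}  B4 = {1, 2, 3, 7}  B5 = {0, 1, 5, 6}  B6 = {0, 1, 7, 8}
Tree: B1–B2, B2–B3, B2–B4, B3–B5, B3–B6

The largest bag has 4 vertices, giving width 3; this decomposition certifies tw(G) ≤ 3. For the lower bound, the 4 vertices {0, 1, 5, 6} are pairwise adjacent, and any tree decomposition puts a clique entirely inside one bag — forcing width ≥ 3. Hence tw(G) = 3 exactly.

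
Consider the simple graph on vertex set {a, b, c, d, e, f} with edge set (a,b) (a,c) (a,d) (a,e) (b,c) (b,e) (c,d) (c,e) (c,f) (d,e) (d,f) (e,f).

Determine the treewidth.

A width-3 tree decomposition is:
Bags: B1 = {c, d, e, f}  B2 = {a, c, d, e}  B3 = {a, b, c, e}
Tree: B1–B2, B2–B3
The largest bag has 4 vertices, giving width 3; this decomposition certifies tw(G) ≤ 3. For the lower bound, the 4 vertices {c, d, e, f} are pairwise adjacent, and any tree decomposition puts a clique entirely inside one bag — forcing width ≥ 3. Hence tw(G) = 3 exactly.

3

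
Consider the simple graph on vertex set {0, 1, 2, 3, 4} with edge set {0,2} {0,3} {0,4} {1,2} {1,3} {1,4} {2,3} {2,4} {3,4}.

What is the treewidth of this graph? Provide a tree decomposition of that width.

The largest bag has 4 vertices, giving width 3; this decomposition certifies tw(G) ≤ 3. For the lower bound, the 4 vertices {0, 2, 3, 4} are pairwise adjacent, and any tree decomposition puts a clique entirely inside one bag — forcing width ≥ 3. Therefore the treewidth is 3.

Treewidth 3.
Bags: B1 = {0, 2, 3, 4}  B2 = {1, 2, 3, 4}
Tree: B1–B2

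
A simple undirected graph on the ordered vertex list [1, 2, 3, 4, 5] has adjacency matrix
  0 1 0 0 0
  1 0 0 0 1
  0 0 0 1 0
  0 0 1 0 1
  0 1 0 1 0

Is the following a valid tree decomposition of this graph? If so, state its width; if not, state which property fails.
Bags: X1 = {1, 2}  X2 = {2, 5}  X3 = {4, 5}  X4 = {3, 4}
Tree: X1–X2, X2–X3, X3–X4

Yes; width 1.

Every vertex of G appears in some bag (union = {1, 2, 3, 4, 5}); every edge is covered by a bag; and for each vertex v the set of bags containing v is connected in the bag tree. The decomposition is therefore valid. The largest bag has 2 vertices, so the width is 1.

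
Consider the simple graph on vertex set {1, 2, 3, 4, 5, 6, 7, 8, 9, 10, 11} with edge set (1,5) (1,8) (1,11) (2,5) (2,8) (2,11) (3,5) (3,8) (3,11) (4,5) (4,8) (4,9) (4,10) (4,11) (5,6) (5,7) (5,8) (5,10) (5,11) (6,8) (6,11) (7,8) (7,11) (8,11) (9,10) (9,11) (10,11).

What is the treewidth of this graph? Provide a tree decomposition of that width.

Treewidth 3.
One optimal decomposition is:
Bags: B1 = {5, 7, 8, 11}  B2 = {4, 5, 8, 11}  B3 = {5, 6, 8, 11}  B4 = {4, 5, 10, 11}  B5 = {4, 9, 10, 11}  B6 = {3, 5, 8, 11}  B7 = {1, 5, 8, 11}  B8 = {2, 5, 8, 11}
Tree: B1–B2, B1–B3, B2–B4, B4–B5, B2–B6, B6–B7, B1–B8

Each bag holds 4 vertices, so the decomposition has width 3, which upper-bounds the treewidth. On the other hand G contains the 4-clique {4, 9, 10, 11}. A clique must lie in a single bag of any decomposition, so no decomposition can have width below 3. The upper and lower bounds meet at 3, so that is the treewidth.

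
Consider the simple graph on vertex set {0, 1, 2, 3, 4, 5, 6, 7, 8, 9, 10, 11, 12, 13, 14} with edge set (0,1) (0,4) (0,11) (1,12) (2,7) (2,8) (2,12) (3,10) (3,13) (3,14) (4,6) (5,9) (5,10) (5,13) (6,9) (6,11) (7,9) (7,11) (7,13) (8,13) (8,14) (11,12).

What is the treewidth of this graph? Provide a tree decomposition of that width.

Each bag holds 4 vertices, so the decomposition has width 3, which upper-bounds the treewidth. For the lower bound: the 4 vertex sets {3,10,14}, {8}, {13}, {2,5,7,9} are disjoint, each induces a connected subgraph, and every pair is joined by at least one edge of G. Contracting each set to a single vertex therefore yields K_{4} as a minor, and since treewidth is minor-monotone, tw(G) ≥ tw(K_{4}) = 3. Combining the bounds, tw(G) = 3.

Treewidth 3.
One optimal decomposition is:
Bags: B1 = {3, 8, 10, 14}  B2 = {3, 8, 10, 13}  B3 = {5, 8, 10, 13}  B4 = {2, 5, 8, 13}  B5 = {2, 5, 7, 13}  B6 = {2, 5, 7, 9}  B7 = {2, 7, 9, 12}  B8 = {7, 9, 11, 12}  B9 = {6, 9, 11, 12}  B10 = {1, 6, 11, 12}  B11 = {0, 1, 6, 11}  B12 = {0, 1, 4, 6}
Tree: B1–B2, B2–B3, B3–B4, B4–B5, B5–B6, B6–B7, B7–B8, B8–B9, B9–B10, B10–B11, B11–B12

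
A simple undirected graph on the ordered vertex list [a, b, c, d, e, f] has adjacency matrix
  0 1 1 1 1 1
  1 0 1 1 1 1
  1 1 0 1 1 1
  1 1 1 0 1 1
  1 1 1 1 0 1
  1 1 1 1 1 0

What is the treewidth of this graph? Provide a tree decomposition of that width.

A single bag containing all 6 vertices is trivially a valid decomposition of width 5. For the lower bound, the 6 vertices {a, b, c, d, e, f} are pairwise adjacent, and any tree decomposition puts a clique entirely inside one bag — forcing width ≥ 5. Combining the bounds, tw(G) = 5.

Treewidth 5.
One such decomposition:
Bags: B1 = {a, b, c, d, e, f}
Tree: (single bag)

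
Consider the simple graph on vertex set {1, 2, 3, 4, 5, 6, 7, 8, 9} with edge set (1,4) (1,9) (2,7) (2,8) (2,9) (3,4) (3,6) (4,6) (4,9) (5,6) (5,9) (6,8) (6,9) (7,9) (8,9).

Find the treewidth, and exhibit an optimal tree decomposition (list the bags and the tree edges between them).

Every bag has size at most 3, so the width is 3 − 1 = 2 and tw(G) ≤ 2. Conversely, {1, 4, 9} is a clique of size 3, and the vertices of any clique must share a bag in every tree decomposition; so some bag has ≥ 3 vertices and tw(G) ≥ 2. Combining the bounds, tw(G) = 2.

Treewidth 2.
Bags: B1 = {6, 8, 9}  B2 = {5, 6, 9}  B3 = {4, 6, 9}  B4 = {3, 4, 6}  B5 = {1, 4, 9}  B6 = {2, 8, 9}  B7 = {2, 7, 9}
Tree: B1–B2, B1–B3, B3–B4, B3–B5, B1–B6, B6–B7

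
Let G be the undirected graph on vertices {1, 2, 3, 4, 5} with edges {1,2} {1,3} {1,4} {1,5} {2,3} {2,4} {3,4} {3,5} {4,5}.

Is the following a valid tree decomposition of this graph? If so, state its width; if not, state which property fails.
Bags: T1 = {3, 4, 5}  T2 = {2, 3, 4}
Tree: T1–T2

No — vertex 1 appears in no bag.

A tree decomposition must satisfy three properties: every vertex lies in some bag; for every edge, both endpoints lie together in some bag; and for every vertex, the bags containing it form a connected subtree. Here vertex 1 appears in no bag, so the decomposition is invalid.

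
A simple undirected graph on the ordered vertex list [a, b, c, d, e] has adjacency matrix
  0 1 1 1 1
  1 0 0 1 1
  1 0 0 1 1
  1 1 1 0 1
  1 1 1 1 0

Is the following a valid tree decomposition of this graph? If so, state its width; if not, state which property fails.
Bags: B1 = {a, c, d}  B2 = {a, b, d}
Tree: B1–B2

No — vertex e appears in no bag.

A tree decomposition must satisfy three properties: every vertex lies in some bag; for every edge, both endpoints lie together in some bag; and for every vertex, the bags containing it form a connected subtree. Here vertex e appears in no bag, so the decomposition is invalid.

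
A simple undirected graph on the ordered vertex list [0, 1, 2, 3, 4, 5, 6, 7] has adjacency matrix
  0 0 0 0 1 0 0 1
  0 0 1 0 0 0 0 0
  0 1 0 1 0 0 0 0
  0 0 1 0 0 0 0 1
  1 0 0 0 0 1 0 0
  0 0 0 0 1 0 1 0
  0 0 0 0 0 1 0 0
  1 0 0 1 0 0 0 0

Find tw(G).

1

A width-1 tree decomposition is:
Bags: B1 = {5, 6}  B2 = {4, 5}  B3 = {0, 4}  B4 = {0, 7}  B5 = {3, 7}  B6 = {2, 3}  B7 = {1, 2}
Tree: B1–B2, B2–B3, B3–B4, B4–B5, B5–B6, B6–B7
Every bag has size at most 2, so the width is 2 − 1 = 1 and tw(G) ≤ 1. G has an edge, so its treewidth is at least 1. Combining the bounds, tw(G) = 1.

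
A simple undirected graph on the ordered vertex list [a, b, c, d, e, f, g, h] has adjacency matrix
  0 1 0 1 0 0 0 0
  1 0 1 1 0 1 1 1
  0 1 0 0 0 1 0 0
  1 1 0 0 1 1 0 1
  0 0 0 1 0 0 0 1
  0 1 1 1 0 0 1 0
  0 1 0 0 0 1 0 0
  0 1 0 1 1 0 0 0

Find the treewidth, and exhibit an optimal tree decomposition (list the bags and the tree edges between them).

The largest bag has 3 vertices, giving width 2; this decomposition certifies tw(G) ≤ 2. Conversely, {d, e, h} is a clique of size 3, and the vertices of any clique must share a bag in every tree decomposition; so some bag has ≥ 3 vertices and tw(G) ≥ 2. Therefore the treewidth is 2.

Treewidth 2.
One optimal decomposition is:
Bags: B1 = {b, c, f}  B2 = {b, d, f}  B3 = {b, f, g}  B4 = {b, d, h}  B5 = {a, b, d}  B6 = {d, e, h}
Tree: B1–B2, B1–B3, B2–B4, B4–B5, B4–B6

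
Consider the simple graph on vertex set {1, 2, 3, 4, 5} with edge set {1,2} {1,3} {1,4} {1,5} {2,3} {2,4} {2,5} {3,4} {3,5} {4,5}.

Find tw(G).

4

A width-4 tree decomposition is:
Bags: B1 = {1, 2, 3, 4, 5}
Tree: (single bag)
With just one bag of size 5, the width is 5 − 1 = 4, so tw(G) ≤ 4. On the other hand G contains the 5-clique {1, 2, 3, 4, 5}. A clique must lie in a single bag of any decomposition, so no decomposition can have width below 4. The upper and lower bounds meet at 4, so that is the treewidth.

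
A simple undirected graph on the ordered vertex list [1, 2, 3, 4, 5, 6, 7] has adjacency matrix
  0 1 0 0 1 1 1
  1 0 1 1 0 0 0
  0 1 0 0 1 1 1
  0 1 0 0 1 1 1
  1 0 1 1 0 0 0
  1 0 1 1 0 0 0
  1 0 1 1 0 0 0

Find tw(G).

3

A width-3 tree decomposition is:
Bags: B1 = {1, 3, 4, 5}  B2 = {1, 3, 4, 6}  B3 = {1, 3, 4, 7}  B4 = {1, 2, 3, 4}
Tree: B1–B2, B2–B3, B3–B4
The largest bag has 4 vertices, giving width 3; this decomposition certifies tw(G) ≤ 3. For the lower bound: the 4 vertex sets {4,5}, {1,6}, {3}, {7} are disjoint, each induces a connected subgraph, and every pair is joined by at least one edge of G. Contracting each set to a single vertex therefore yields K_{4} as a minor, and since treewidth is minor-monotone, tw(G) ≥ tw(K_{4}) = 3. The upper and lower bounds meet at 3, so that is the treewidth.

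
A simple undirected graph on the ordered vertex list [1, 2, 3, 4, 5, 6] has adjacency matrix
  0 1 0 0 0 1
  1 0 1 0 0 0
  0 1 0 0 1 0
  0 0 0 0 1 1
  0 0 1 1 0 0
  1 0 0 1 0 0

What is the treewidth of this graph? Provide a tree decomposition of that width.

Treewidth 2.
One optimal decomposition is:
Bags: B1 = {1, 4, 6}  B2 = {1, 4, 5}  B3 = {1, 3, 5}  B4 = {1, 2, 3}
Tree: B1–B2, B2–B3, B3–B4

Each bag holds 3 vertices, so the decomposition has width 2, which upper-bounds the treewidth. Since 1–6–4–5–3–2–1 is a cycle in G, G is not acyclic. Forests are exactly the graphs of treewidth ≤ 1, so tw(G) ≥ 2. Combining the bounds, tw(G) = 2.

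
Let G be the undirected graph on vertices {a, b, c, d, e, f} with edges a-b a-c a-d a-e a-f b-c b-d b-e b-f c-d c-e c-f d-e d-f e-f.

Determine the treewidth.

A width-5 tree decomposition is:
Bags: B1 = {a, b, c, d, e, f}
Tree: (single bag)
A single bag containing all 6 vertices is trivially a valid decomposition of width 5. On the other hand G contains the 6-clique {a, b, c, d, e, f}. A clique must lie in a single bag of any decomposition, so no decomposition can have width below 5. The upper and lower bounds meet at 5, so that is the treewidth.

5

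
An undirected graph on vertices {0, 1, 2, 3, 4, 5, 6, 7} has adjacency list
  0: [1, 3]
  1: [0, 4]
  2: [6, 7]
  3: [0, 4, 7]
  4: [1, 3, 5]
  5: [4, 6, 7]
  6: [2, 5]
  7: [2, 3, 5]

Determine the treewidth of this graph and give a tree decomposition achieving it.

Treewidth 2.
Bags: B1 = {0, 1, 4}  B2 = {0, 3, 4}  B3 = {3, 4, 5}  B4 = {3, 5, 7}  B5 = {5, 6, 7}  B6 = {2, 6, 7}
Tree: B1–B2, B2–B3, B3–B4, B4–B5, B5–B6

Every bag has size at most 3, so the width is 3 − 1 = 2 and tw(G) ≤ 2. Since 1–0–3–4–1 is a cycle in G, G is not acyclic. Forests are exactly the graphs of treewidth ≤ 1, so tw(G) ≥ 2. Therefore the treewidth is 2.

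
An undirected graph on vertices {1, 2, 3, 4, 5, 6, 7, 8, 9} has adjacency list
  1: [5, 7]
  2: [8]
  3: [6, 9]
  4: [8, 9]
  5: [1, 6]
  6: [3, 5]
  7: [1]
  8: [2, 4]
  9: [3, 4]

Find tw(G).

A width-1 tree decomposition is:
Bags: B1 = {2, 8}  B2 = {4, 8}  B3 = {4, 9}  B4 = {3, 9}  B5 = {3, 6}  B6 = {5, 6}  B7 = {1, 5}  B8 = {1, 7}
Tree: B1–B2, B2–B3, B3–B4, B4–B5, B5–B6, B6–B7, B7–B8
The largest bag has 2 vertices, giving width 1; this decomposition certifies tw(G) ≤ 1. Any graph with an edge has treewidth ≥ 1, and G has the edge 2–8. Combining the bounds, tw(G) = 1.

1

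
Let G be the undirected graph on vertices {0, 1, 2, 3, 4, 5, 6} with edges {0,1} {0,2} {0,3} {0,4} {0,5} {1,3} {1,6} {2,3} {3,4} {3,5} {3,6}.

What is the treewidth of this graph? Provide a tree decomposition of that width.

Treewidth 2.
Bags: B1 = {0, 1, 3}  B2 = {0, 3, 4}  B3 = {0, 3, 5}  B4 = {0, 2, 3}  B5 = {1, 3, 6}
Tree: B1–B2, B1–B3, B2–B4, B1–B5

Each bag holds 3 vertices, so the decomposition has width 2, which upper-bounds the treewidth. Conversely, {0, 1, 3} is a clique of size 3, and the vertices of any clique must share a bag in every tree decomposition; so some bag has ≥ 3 vertices and tw(G) ≥ 2. The upper and lower bounds meet at 2, so that is the treewidth.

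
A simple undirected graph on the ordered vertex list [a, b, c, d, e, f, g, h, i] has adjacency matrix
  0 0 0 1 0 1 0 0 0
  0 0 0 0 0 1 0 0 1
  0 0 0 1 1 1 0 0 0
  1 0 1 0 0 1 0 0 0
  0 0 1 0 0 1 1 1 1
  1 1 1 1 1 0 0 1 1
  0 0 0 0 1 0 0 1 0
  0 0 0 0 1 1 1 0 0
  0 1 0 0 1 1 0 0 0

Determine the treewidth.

2

A width-2 tree decomposition is:
Bags: B1 = {e, f, i}  B2 = {c, e, f}  B3 = {e, f, h}  B4 = {c, d, f}  B5 = {b, f, i}  B6 = {e, g, h}  B7 = {a, d, f}
Tree: B1–B2, B1–B3, B2–B4, B1–B5, B3–B6, B4–B7
Each bag holds 3 vertices, so the decomposition has width 2, which upper-bounds the treewidth. Conversely, {e, g, h} is a clique of size 3, and the vertices of any clique must share a bag in every tree decomposition; so some bag has ≥ 3 vertices and tw(G) ≥ 2. Combining the bounds, tw(G) = 2.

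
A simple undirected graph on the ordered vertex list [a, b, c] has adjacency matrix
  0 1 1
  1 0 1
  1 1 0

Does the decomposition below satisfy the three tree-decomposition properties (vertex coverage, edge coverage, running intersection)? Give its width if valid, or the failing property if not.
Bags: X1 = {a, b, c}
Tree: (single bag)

Yes; width 2.

Vertex coverage: the bags together contain {a, b, c}, the full vertex set. Edge coverage: each edge of G has both endpoints in at least one bag. Running intersection: for every vertex, the bags containing it form a connected subtree. All three properties hold, so this is a valid tree decomposition of width max|bag| − 1 = 2, and hence tw(G) ≤ 2.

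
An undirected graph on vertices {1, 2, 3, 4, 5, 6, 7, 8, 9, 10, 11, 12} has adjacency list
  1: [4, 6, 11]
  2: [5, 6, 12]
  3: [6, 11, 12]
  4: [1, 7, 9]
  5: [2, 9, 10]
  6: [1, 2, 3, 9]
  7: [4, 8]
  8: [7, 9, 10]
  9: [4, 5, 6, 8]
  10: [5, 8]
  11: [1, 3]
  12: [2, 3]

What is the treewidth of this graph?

A width-3 tree decomposition is:
Bags: B1 = {1, 3, 11, 12}  B2 = {1, 3, 6, 12}  B3 = {1, 2, 6, 12}  B4 = {1, 2, 4, 6}  B5 = {2, 4, 6, 9}  B6 = {2, 4, 5, 9}  B7 = {4, 5, 7, 9}  B8 = {5, 7, 8, 9}  B9 = {5, 7, 8, 10}
Tree: B1–B2, B2–B3, B3–B4, B4–B5, B5–B6, B6–B7, B7–B8, B8–B9
Every bag has size at most 4, so the width is 4 − 1 = 3 and tw(G) ≤ 3. For the lower bound: the 4 vertex sets {3,11,12}, {1}, {6}, {2,4,5,9} are disjoint, each induces a connected subgraph, and every pair is joined by at least one edge of G. Contracting each set to a single vertex therefore yields K_{4} as a minor, and since treewidth is minor-monotone, tw(G) ≥ tw(K_{4}) = 3. Combining the bounds, tw(G) = 3.

3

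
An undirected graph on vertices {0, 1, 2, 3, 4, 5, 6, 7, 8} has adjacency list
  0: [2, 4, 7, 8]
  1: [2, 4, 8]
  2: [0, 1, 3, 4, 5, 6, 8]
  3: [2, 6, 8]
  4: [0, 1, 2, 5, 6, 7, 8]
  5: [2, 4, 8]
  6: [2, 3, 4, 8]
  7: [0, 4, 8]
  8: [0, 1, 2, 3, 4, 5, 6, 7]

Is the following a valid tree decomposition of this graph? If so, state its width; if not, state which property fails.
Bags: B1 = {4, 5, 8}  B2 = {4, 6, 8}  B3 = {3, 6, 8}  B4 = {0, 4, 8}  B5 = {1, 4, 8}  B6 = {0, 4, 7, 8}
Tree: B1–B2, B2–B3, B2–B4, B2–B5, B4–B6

No — vertex 2 appears in no bag.

A tree decomposition must satisfy three properties: every vertex lies in some bag; for every edge, both endpoints lie together in some bag; and for every vertex, the bags containing it form a connected subtree. Here vertex 2 appears in no bag, so the decomposition is invalid.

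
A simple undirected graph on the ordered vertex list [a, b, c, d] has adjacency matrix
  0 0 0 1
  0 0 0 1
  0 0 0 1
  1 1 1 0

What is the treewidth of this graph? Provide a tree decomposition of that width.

Treewidth 1.
One such decomposition:
Bags: B1 = {b, d}  B2 = {c, d}  B3 = {a, d}
Tree: B1–B2, B2–B3

Each bag holds 2 vertices, so the decomposition has width 1, which upper-bounds the treewidth. G has an edge, so its treewidth is at least 1. Hence tw(G) = 1 exactly.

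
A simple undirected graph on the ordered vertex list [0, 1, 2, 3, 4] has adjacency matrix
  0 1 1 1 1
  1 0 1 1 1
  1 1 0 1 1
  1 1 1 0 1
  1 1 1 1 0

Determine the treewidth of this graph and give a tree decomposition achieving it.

With just one bag of size 5, the width is 5 − 1 = 4, so tw(G) ≤ 4. Conversely, {0, 1, 2, 3, 4} is a clique of size 5, and the vertices of any clique must share a bag in every tree decomposition; so some bag has ≥ 5 vertices and tw(G) ≥ 4. Combining the bounds, tw(G) = 4.

Treewidth 4.
Bags: B1 = {0, 1, 2, 3, 4}
Tree: (single bag)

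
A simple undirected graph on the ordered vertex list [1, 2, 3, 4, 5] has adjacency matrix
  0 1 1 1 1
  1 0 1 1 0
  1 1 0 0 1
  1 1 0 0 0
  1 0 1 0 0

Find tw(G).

2

A width-2 tree decomposition is:
Bags: B1 = {1, 2, 4}  B2 = {1, 2, 3}  B3 = {1, 3, 5}
Tree: B1–B2, B2–B3
The largest bag has 3 vertices, giving width 2; this decomposition certifies tw(G) ≤ 2. Conversely, {1, 2, 3} is a clique of size 3, and the vertices of any clique must share a bag in every tree decomposition; so some bag has ≥ 3 vertices and tw(G) ≥ 2. The upper and lower bounds meet at 2, so that is the treewidth.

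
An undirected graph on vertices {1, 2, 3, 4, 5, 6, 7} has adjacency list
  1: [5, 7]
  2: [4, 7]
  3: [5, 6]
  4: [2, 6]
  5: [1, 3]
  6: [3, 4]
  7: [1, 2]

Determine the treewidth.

2

A width-2 tree decomposition is:
Bags: B1 = {3, 5, 6}  B2 = {1, 5, 6}  B3 = {1, 6, 7}  B4 = {2, 6, 7}  B5 = {2, 4, 6}
Tree: B1–B2, B2–B3, B3–B4, B4–B5
Each bag holds 3 vertices, so the decomposition has width 2, which upper-bounds the treewidth. The edges 6–3–5–1–7–2–4–6 form a cycle, so G is not a tree and its treewidth is at least 2. The upper and lower bounds meet at 2, so that is the treewidth.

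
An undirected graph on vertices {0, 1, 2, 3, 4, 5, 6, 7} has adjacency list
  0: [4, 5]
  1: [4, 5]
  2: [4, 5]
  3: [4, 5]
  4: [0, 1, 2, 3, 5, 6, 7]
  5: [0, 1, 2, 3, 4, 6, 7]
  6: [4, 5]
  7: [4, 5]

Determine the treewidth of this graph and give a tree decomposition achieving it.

Treewidth 2.
One optimal decomposition is:
Bags: B1 = {4, 5, 6}  B2 = {2, 4, 5}  B3 = {1, 4, 5}  B4 = {4, 5, 7}  B5 = {0, 4, 5}  B6 = {3, 4, 5}
Tree: B1–B2, B2–B3, B1–B4, B2–B5, B5–B6

The largest bag has 3 vertices, giving width 2; this decomposition certifies tw(G) ≤ 2. For the lower bound, the 3 vertices {0, 4, 5} are pairwise adjacent, and any tree decomposition puts a clique entirely inside one bag — forcing width ≥ 2. Therefore the treewidth is 2.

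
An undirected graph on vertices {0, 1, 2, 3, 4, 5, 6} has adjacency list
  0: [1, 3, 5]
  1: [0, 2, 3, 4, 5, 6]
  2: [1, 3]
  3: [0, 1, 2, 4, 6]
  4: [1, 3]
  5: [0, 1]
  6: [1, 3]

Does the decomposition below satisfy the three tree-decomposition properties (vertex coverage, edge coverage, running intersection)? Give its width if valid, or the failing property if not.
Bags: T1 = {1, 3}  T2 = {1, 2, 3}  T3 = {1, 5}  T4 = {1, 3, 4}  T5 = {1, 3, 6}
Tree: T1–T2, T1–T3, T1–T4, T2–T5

No — vertex 0 appears in no bag.

A tree decomposition must satisfy three properties: every vertex lies in some bag; for every edge, both endpoints lie together in some bag; and for every vertex, the bags containing it form a connected subtree. Here vertex 0 appears in no bag, so the decomposition is invalid.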